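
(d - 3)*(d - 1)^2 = d^3 - 5*d^2 + 7*d - 3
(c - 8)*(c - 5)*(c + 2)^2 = c^4 - 9*c^3 - 8*c^2 + 108*c + 160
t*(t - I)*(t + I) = t^3 + t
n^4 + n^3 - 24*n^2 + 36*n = n*(n - 3)*(n - 2)*(n + 6)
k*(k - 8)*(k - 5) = k^3 - 13*k^2 + 40*k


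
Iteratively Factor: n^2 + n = (n + 1)*(n)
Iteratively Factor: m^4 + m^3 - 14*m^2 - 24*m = (m)*(m^3 + m^2 - 14*m - 24) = m*(m + 2)*(m^2 - m - 12) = m*(m + 2)*(m + 3)*(m - 4)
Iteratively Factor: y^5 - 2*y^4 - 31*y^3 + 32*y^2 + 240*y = (y + 4)*(y^4 - 6*y^3 - 7*y^2 + 60*y) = y*(y + 4)*(y^3 - 6*y^2 - 7*y + 60) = y*(y + 3)*(y + 4)*(y^2 - 9*y + 20) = y*(y - 4)*(y + 3)*(y + 4)*(y - 5)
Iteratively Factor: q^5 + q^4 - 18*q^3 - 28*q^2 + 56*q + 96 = (q + 3)*(q^4 - 2*q^3 - 12*q^2 + 8*q + 32) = (q - 4)*(q + 3)*(q^3 + 2*q^2 - 4*q - 8) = (q - 4)*(q + 2)*(q + 3)*(q^2 - 4) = (q - 4)*(q - 2)*(q + 2)*(q + 3)*(q + 2)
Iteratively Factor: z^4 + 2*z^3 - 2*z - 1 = (z + 1)*(z^3 + z^2 - z - 1) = (z + 1)^2*(z^2 - 1) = (z - 1)*(z + 1)^2*(z + 1)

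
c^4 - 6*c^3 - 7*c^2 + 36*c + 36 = (c - 6)*(c - 3)*(c + 1)*(c + 2)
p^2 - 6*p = p*(p - 6)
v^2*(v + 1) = v^3 + v^2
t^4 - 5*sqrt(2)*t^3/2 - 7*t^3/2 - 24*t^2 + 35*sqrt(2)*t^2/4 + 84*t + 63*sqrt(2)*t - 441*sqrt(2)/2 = (t - 7/2)*(t - 3*sqrt(2))^2*(t + 7*sqrt(2)/2)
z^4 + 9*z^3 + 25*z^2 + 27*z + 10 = (z + 1)^2*(z + 2)*(z + 5)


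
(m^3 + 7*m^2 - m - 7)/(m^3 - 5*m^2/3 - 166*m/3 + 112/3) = 3*(m^2 - 1)/(3*m^2 - 26*m + 16)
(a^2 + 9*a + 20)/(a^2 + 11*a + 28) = (a + 5)/(a + 7)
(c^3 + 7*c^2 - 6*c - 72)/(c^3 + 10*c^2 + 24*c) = (c - 3)/c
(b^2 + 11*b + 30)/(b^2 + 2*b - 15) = (b + 6)/(b - 3)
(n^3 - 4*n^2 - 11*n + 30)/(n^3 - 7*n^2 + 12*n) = (n^3 - 4*n^2 - 11*n + 30)/(n*(n^2 - 7*n + 12))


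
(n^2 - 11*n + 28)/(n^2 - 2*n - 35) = (n - 4)/(n + 5)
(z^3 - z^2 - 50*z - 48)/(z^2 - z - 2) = (z^2 - 2*z - 48)/(z - 2)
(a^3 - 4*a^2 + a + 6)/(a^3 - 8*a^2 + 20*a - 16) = (a^2 - 2*a - 3)/(a^2 - 6*a + 8)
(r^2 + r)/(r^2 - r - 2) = r/(r - 2)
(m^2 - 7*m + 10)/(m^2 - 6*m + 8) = (m - 5)/(m - 4)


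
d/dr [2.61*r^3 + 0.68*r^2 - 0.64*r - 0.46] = 7.83*r^2 + 1.36*r - 0.64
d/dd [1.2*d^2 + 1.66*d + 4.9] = 2.4*d + 1.66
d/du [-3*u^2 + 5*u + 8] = 5 - 6*u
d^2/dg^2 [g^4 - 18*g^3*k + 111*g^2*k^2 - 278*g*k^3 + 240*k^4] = 12*g^2 - 108*g*k + 222*k^2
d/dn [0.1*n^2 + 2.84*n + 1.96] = 0.2*n + 2.84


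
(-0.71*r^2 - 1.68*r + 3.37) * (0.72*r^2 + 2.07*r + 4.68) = -0.5112*r^4 - 2.6793*r^3 - 4.374*r^2 - 0.8865*r + 15.7716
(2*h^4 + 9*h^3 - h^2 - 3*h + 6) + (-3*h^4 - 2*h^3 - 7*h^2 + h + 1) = -h^4 + 7*h^3 - 8*h^2 - 2*h + 7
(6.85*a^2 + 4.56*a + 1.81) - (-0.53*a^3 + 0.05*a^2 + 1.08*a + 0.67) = 0.53*a^3 + 6.8*a^2 + 3.48*a + 1.14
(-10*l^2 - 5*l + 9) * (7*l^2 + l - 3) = -70*l^4 - 45*l^3 + 88*l^2 + 24*l - 27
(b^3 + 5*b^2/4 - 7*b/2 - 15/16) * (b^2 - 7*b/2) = b^5 - 9*b^4/4 - 63*b^3/8 + 181*b^2/16 + 105*b/32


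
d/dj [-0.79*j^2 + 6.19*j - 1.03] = 6.19 - 1.58*j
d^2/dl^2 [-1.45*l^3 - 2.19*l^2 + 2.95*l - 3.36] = -8.7*l - 4.38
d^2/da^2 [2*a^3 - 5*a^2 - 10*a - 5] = 12*a - 10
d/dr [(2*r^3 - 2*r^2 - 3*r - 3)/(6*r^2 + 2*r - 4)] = (6*r^4 + 4*r^3 - 5*r^2 + 26*r + 9)/(2*(9*r^4 + 6*r^3 - 11*r^2 - 4*r + 4))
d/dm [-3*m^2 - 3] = -6*m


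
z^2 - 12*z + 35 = (z - 7)*(z - 5)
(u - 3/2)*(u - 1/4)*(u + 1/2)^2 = u^4 - 3*u^3/4 - 9*u^2/8 - u/16 + 3/32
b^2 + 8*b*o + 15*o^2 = (b + 3*o)*(b + 5*o)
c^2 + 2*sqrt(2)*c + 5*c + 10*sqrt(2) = (c + 5)*(c + 2*sqrt(2))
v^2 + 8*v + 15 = (v + 3)*(v + 5)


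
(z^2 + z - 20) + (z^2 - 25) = 2*z^2 + z - 45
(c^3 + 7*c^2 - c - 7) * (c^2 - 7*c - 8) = c^5 - 58*c^3 - 56*c^2 + 57*c + 56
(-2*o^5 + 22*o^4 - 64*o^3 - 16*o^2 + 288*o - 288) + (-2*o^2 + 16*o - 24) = -2*o^5 + 22*o^4 - 64*o^3 - 18*o^2 + 304*o - 312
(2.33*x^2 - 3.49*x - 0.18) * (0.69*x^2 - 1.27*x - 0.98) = 1.6077*x^4 - 5.3672*x^3 + 2.0247*x^2 + 3.6488*x + 0.1764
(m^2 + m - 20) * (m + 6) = m^3 + 7*m^2 - 14*m - 120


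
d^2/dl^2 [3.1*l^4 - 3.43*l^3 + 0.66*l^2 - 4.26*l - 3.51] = 37.2*l^2 - 20.58*l + 1.32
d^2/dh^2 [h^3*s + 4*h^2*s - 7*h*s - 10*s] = 2*s*(3*h + 4)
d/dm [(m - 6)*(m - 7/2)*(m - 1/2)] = 3*m^2 - 20*m + 103/4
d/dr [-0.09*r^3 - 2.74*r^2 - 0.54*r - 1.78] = -0.27*r^2 - 5.48*r - 0.54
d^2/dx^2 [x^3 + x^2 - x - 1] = 6*x + 2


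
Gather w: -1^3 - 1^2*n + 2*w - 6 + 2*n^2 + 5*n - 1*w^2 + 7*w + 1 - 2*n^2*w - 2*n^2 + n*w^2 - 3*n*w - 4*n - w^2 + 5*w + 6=w^2*(n - 2) + w*(-2*n^2 - 3*n + 14)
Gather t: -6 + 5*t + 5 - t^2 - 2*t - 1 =-t^2 + 3*t - 2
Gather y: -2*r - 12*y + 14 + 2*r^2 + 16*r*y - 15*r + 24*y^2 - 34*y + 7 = 2*r^2 - 17*r + 24*y^2 + y*(16*r - 46) + 21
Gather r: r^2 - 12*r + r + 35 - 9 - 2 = r^2 - 11*r + 24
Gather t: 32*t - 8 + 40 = 32*t + 32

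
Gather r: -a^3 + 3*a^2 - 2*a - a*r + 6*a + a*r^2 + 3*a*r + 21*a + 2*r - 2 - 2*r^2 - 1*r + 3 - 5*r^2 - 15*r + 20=-a^3 + 3*a^2 + 25*a + r^2*(a - 7) + r*(2*a - 14) + 21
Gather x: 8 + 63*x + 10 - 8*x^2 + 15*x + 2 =-8*x^2 + 78*x + 20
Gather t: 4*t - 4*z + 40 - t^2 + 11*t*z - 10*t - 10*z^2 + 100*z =-t^2 + t*(11*z - 6) - 10*z^2 + 96*z + 40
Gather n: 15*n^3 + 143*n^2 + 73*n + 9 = 15*n^3 + 143*n^2 + 73*n + 9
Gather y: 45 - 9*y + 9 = 54 - 9*y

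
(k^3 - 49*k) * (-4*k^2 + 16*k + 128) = -4*k^5 + 16*k^4 + 324*k^3 - 784*k^2 - 6272*k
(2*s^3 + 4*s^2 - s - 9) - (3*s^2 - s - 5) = 2*s^3 + s^2 - 4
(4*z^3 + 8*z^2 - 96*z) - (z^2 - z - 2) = 4*z^3 + 7*z^2 - 95*z + 2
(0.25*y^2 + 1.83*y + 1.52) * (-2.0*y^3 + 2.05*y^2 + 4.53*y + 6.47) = -0.5*y^5 - 3.1475*y^4 + 1.844*y^3 + 13.0234*y^2 + 18.7257*y + 9.8344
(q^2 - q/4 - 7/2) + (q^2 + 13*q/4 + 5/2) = 2*q^2 + 3*q - 1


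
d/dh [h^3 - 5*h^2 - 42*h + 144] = 3*h^2 - 10*h - 42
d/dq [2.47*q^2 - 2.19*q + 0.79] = 4.94*q - 2.19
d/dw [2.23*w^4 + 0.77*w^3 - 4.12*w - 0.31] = 8.92*w^3 + 2.31*w^2 - 4.12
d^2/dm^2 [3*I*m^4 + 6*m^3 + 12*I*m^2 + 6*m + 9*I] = 36*I*m^2 + 36*m + 24*I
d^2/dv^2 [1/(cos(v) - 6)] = (sin(v)^2 - 6*cos(v) + 1)/(cos(v) - 6)^3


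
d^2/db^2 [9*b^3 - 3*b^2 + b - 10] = 54*b - 6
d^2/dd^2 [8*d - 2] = 0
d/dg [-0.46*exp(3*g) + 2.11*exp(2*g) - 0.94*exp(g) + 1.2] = (-1.38*exp(2*g) + 4.22*exp(g) - 0.94)*exp(g)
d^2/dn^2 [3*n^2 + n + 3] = 6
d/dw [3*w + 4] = 3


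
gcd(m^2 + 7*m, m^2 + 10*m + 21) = m + 7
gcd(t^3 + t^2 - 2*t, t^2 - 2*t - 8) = t + 2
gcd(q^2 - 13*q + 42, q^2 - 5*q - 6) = q - 6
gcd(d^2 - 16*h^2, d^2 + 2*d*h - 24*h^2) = d - 4*h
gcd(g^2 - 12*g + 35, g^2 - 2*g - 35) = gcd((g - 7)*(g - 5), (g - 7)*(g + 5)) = g - 7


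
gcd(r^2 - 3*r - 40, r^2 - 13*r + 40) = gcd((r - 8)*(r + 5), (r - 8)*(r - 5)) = r - 8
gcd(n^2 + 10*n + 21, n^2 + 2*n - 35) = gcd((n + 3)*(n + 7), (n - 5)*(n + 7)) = n + 7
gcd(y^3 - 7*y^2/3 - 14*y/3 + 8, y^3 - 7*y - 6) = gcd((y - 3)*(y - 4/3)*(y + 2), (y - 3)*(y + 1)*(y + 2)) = y^2 - y - 6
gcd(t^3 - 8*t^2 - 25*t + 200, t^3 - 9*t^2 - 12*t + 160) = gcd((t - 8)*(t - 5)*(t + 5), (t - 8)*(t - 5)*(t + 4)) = t^2 - 13*t + 40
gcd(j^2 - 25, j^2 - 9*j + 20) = j - 5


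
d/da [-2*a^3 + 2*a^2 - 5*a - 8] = -6*a^2 + 4*a - 5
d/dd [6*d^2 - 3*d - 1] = 12*d - 3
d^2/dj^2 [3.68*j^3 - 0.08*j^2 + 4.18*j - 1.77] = 22.08*j - 0.16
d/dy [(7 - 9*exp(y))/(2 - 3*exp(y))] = 3*exp(y)/(3*exp(y) - 2)^2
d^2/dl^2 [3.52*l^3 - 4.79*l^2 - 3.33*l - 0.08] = 21.12*l - 9.58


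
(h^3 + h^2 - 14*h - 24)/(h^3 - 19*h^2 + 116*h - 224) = (h^2 + 5*h + 6)/(h^2 - 15*h + 56)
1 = 1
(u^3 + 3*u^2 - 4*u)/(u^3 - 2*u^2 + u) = (u + 4)/(u - 1)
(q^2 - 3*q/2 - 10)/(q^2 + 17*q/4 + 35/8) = 4*(q - 4)/(4*q + 7)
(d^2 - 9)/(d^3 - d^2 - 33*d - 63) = (d - 3)/(d^2 - 4*d - 21)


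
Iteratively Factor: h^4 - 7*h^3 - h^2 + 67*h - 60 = (h - 1)*(h^3 - 6*h^2 - 7*h + 60) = (h - 1)*(h + 3)*(h^2 - 9*h + 20) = (h - 4)*(h - 1)*(h + 3)*(h - 5)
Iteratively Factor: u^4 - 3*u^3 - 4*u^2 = (u - 4)*(u^3 + u^2) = u*(u - 4)*(u^2 + u) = u^2*(u - 4)*(u + 1)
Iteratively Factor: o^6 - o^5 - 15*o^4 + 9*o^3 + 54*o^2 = (o - 3)*(o^5 + 2*o^4 - 9*o^3 - 18*o^2) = o*(o - 3)*(o^4 + 2*o^3 - 9*o^2 - 18*o) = o^2*(o - 3)*(o^3 + 2*o^2 - 9*o - 18) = o^2*(o - 3)*(o + 3)*(o^2 - o - 6) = o^2*(o - 3)*(o + 2)*(o + 3)*(o - 3)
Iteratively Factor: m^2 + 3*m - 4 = (m - 1)*(m + 4)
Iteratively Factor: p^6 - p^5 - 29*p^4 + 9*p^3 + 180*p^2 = (p + 4)*(p^5 - 5*p^4 - 9*p^3 + 45*p^2) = (p - 3)*(p + 4)*(p^4 - 2*p^3 - 15*p^2) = p*(p - 3)*(p + 4)*(p^3 - 2*p^2 - 15*p) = p*(p - 5)*(p - 3)*(p + 4)*(p^2 + 3*p) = p^2*(p - 5)*(p - 3)*(p + 4)*(p + 3)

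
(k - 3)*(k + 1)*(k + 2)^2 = k^4 + 2*k^3 - 7*k^2 - 20*k - 12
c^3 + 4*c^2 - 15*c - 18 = (c - 3)*(c + 1)*(c + 6)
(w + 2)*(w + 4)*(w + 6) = w^3 + 12*w^2 + 44*w + 48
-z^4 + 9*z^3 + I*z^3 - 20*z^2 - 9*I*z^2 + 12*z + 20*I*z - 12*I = (z - 6)*(z - 2)*(I*z + 1)*(I*z - I)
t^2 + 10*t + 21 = (t + 3)*(t + 7)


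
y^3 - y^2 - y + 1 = (y - 1)^2*(y + 1)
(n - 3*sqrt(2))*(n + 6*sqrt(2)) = n^2 + 3*sqrt(2)*n - 36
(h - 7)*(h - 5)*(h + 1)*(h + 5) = h^4 - 6*h^3 - 32*h^2 + 150*h + 175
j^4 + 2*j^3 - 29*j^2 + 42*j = j*(j - 3)*(j - 2)*(j + 7)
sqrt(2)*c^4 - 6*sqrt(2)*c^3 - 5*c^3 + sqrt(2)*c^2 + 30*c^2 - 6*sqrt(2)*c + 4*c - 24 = (c - 6)*(c - 2*sqrt(2))*(c - sqrt(2))*(sqrt(2)*c + 1)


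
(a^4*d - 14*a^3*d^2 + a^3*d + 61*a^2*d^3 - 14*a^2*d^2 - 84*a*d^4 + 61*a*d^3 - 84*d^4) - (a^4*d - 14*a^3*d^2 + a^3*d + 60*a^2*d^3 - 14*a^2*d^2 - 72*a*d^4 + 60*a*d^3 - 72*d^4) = a^2*d^3 - 12*a*d^4 + a*d^3 - 12*d^4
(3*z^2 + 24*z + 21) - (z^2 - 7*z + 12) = 2*z^2 + 31*z + 9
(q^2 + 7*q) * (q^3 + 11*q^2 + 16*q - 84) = q^5 + 18*q^4 + 93*q^3 + 28*q^2 - 588*q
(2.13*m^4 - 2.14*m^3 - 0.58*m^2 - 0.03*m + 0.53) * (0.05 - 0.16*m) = -0.3408*m^5 + 0.4489*m^4 - 0.0142*m^3 - 0.0242*m^2 - 0.0863*m + 0.0265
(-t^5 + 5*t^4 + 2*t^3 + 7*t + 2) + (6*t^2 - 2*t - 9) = -t^5 + 5*t^4 + 2*t^3 + 6*t^2 + 5*t - 7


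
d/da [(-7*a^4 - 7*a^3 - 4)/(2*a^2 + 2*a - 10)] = (-7*a^2*(4*a + 3)*(a^2 + a - 5) + (2*a + 1)*(7*a^4 + 7*a^3 + 4))/(2*(a^2 + a - 5)^2)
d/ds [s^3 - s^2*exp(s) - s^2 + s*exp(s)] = -s^2*exp(s) + 3*s^2 - s*exp(s) - 2*s + exp(s)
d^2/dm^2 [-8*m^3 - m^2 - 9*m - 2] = -48*m - 2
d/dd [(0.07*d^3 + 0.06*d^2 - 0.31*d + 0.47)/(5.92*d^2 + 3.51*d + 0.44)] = (0.4144*d^4 + 0.4914*d^3 + 2.1382*d^2 - 5.512*d - 1.7861)/(35.0464*d^4 + 41.5584*d^3 + 17.5297*d^2 + 3.0888*d + 0.1936)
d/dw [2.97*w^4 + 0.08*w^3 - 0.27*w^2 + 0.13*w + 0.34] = 11.88*w^3 + 0.24*w^2 - 0.54*w + 0.13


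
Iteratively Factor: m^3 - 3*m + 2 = (m + 2)*(m^2 - 2*m + 1) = (m - 1)*(m + 2)*(m - 1)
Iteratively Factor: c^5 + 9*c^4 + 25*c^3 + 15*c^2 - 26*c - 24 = (c + 2)*(c^4 + 7*c^3 + 11*c^2 - 7*c - 12) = (c - 1)*(c + 2)*(c^3 + 8*c^2 + 19*c + 12) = (c - 1)*(c + 2)*(c + 3)*(c^2 + 5*c + 4) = (c - 1)*(c + 2)*(c + 3)*(c + 4)*(c + 1)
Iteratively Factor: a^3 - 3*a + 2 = (a - 1)*(a^2 + a - 2) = (a - 1)*(a + 2)*(a - 1)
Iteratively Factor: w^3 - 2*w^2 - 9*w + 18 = (w - 2)*(w^2 - 9) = (w - 3)*(w - 2)*(w + 3)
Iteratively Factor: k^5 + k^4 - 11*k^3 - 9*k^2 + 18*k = (k)*(k^4 + k^3 - 11*k^2 - 9*k + 18) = k*(k - 3)*(k^3 + 4*k^2 + k - 6) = k*(k - 3)*(k + 3)*(k^2 + k - 2) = k*(k - 3)*(k - 1)*(k + 3)*(k + 2)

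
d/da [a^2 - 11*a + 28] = 2*a - 11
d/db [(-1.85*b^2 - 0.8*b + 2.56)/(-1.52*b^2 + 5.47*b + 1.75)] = (-11.3355*b^2 + 1.3074*b - 15.4032)/(2.3104*b^4 - 16.6288*b^3 + 24.6009*b^2 + 19.145*b + 3.0625)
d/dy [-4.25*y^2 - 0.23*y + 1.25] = -8.5*y - 0.23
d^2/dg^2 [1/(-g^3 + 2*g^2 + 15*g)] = 2*(g*(3*g - 2)*(-g^2 + 2*g + 15) + (-3*g^2 + 4*g + 15)^2)/(g^3*(-g^2 + 2*g + 15)^3)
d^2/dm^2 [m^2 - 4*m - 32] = 2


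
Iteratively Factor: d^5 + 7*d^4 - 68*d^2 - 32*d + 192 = (d + 4)*(d^4 + 3*d^3 - 12*d^2 - 20*d + 48) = (d + 4)^2*(d^3 - d^2 - 8*d + 12) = (d + 3)*(d + 4)^2*(d^2 - 4*d + 4) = (d - 2)*(d + 3)*(d + 4)^2*(d - 2)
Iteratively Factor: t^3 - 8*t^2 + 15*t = (t)*(t^2 - 8*t + 15) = t*(t - 3)*(t - 5)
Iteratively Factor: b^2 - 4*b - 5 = (b - 5)*(b + 1)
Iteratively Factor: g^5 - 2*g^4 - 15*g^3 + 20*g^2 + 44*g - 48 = (g + 2)*(g^4 - 4*g^3 - 7*g^2 + 34*g - 24) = (g - 4)*(g + 2)*(g^3 - 7*g + 6) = (g - 4)*(g + 2)*(g + 3)*(g^2 - 3*g + 2) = (g - 4)*(g - 2)*(g + 2)*(g + 3)*(g - 1)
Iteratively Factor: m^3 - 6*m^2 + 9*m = (m)*(m^2 - 6*m + 9) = m*(m - 3)*(m - 3)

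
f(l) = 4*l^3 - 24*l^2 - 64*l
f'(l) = 12*l^2 - 48*l - 64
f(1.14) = -98.22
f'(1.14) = -103.12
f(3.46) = -343.07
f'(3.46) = -86.42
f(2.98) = -298.00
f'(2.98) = -100.48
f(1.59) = -146.36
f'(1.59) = -109.98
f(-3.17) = -165.71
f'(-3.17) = 208.75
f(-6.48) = -1681.44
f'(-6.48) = 750.92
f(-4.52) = -570.43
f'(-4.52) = 398.12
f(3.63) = -357.24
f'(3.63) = -80.12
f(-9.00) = -4284.00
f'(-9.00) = 1340.00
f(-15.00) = -17940.00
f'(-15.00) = 3356.00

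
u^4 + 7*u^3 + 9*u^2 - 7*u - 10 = (u - 1)*(u + 1)*(u + 2)*(u + 5)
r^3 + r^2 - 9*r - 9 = (r - 3)*(r + 1)*(r + 3)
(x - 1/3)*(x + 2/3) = x^2 + x/3 - 2/9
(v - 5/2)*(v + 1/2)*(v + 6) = v^3 + 4*v^2 - 53*v/4 - 15/2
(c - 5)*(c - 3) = c^2 - 8*c + 15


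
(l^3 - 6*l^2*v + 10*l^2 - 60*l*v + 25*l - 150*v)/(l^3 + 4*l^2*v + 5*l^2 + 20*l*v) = (l^2 - 6*l*v + 5*l - 30*v)/(l*(l + 4*v))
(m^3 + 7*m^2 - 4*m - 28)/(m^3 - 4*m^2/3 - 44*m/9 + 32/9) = 9*(m^2 + 5*m - 14)/(9*m^2 - 30*m + 16)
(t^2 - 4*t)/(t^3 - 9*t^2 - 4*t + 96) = t/(t^2 - 5*t - 24)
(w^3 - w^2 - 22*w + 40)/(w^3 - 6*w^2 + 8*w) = (w + 5)/w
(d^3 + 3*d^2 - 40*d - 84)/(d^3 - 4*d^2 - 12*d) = (d + 7)/d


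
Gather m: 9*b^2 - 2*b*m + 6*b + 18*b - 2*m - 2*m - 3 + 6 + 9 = 9*b^2 + 24*b + m*(-2*b - 4) + 12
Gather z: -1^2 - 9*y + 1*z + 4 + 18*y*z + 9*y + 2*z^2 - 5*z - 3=2*z^2 + z*(18*y - 4)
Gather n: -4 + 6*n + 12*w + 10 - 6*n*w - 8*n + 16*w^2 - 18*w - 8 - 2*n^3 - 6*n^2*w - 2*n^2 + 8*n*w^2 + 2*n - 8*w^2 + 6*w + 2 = -2*n^3 + n^2*(-6*w - 2) + n*(8*w^2 - 6*w) + 8*w^2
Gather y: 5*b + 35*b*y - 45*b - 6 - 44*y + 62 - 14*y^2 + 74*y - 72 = -40*b - 14*y^2 + y*(35*b + 30) - 16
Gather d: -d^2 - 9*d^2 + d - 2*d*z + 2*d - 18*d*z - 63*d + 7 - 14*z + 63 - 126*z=-10*d^2 + d*(-20*z - 60) - 140*z + 70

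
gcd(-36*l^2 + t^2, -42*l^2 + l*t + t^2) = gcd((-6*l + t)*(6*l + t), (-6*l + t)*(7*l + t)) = -6*l + t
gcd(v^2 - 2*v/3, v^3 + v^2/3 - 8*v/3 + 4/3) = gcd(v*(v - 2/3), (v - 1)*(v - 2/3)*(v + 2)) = v - 2/3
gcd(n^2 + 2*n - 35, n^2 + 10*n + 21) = n + 7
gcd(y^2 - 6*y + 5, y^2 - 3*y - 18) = 1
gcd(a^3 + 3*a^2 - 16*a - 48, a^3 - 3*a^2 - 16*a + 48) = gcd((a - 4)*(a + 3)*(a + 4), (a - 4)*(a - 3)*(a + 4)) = a^2 - 16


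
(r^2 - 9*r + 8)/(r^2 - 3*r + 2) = (r - 8)/(r - 2)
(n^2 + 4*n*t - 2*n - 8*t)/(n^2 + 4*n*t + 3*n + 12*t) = (n - 2)/(n + 3)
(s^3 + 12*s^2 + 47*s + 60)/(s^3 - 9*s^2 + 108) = (s^2 + 9*s + 20)/(s^2 - 12*s + 36)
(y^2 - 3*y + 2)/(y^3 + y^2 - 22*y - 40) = (y^2 - 3*y + 2)/(y^3 + y^2 - 22*y - 40)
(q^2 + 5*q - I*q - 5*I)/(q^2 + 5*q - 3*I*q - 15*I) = (q - I)/(q - 3*I)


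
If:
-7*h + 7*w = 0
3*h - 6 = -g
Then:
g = 6 - 3*w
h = w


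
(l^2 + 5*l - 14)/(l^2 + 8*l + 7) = (l - 2)/(l + 1)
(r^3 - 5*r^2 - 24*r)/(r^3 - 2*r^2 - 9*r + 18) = r*(r - 8)/(r^2 - 5*r + 6)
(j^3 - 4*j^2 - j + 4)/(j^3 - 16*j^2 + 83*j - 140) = (j^2 - 1)/(j^2 - 12*j + 35)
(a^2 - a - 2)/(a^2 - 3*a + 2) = (a + 1)/(a - 1)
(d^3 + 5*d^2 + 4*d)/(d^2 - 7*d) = (d^2 + 5*d + 4)/(d - 7)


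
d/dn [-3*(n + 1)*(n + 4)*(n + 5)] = -9*n^2 - 60*n - 87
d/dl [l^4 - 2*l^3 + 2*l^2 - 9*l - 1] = 4*l^3 - 6*l^2 + 4*l - 9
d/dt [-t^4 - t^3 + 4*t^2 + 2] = t*(-4*t^2 - 3*t + 8)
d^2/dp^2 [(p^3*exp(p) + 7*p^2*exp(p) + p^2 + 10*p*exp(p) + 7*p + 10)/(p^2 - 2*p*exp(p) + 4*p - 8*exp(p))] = (2*((p*exp(p) + 6*exp(p) - 1)*(p^3*exp(p) + 7*p^2*exp(p) + p^2 + 10*p*exp(p) + 7*p + 10) + 2*(p*exp(p) - p + 5*exp(p) - 2)*(p^3*exp(p) + 10*p^2*exp(p) + 24*p*exp(p) + 2*p + 10*exp(p) + 7))*(p^2 - 2*p*exp(p) + 4*p - 8*exp(p)) + (p^2 - 2*p*exp(p) + 4*p - 8*exp(p))^2*(p^3*exp(p) + 13*p^2*exp(p) + 44*p*exp(p) + 34*exp(p) + 2) + 8*(p*exp(p) - p + 5*exp(p) - 2)^2*(p^3*exp(p) + 7*p^2*exp(p) + p^2 + 10*p*exp(p) + 7*p + 10))/(p^2 - 2*p*exp(p) + 4*p - 8*exp(p))^3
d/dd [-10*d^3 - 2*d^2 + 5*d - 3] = -30*d^2 - 4*d + 5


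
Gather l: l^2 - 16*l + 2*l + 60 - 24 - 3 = l^2 - 14*l + 33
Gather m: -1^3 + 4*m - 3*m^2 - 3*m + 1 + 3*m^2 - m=0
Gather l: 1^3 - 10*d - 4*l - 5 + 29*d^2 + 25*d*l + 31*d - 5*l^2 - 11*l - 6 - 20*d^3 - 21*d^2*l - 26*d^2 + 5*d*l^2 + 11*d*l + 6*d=-20*d^3 + 3*d^2 + 27*d + l^2*(5*d - 5) + l*(-21*d^2 + 36*d - 15) - 10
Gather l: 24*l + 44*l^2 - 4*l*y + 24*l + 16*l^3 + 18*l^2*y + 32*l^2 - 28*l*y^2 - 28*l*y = 16*l^3 + l^2*(18*y + 76) + l*(-28*y^2 - 32*y + 48)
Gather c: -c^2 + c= -c^2 + c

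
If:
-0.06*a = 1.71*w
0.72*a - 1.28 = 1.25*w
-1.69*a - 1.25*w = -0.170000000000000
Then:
No Solution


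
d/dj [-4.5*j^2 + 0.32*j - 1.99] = 0.32 - 9.0*j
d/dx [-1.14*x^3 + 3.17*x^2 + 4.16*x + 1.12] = -3.42*x^2 + 6.34*x + 4.16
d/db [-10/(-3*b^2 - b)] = 10*(-6*b - 1)/(b^2*(3*b + 1)^2)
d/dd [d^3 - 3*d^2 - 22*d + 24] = 3*d^2 - 6*d - 22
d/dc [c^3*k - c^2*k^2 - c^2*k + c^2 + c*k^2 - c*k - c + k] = 3*c^2*k - 2*c*k^2 - 2*c*k + 2*c + k^2 - k - 1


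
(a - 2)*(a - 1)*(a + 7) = a^3 + 4*a^2 - 19*a + 14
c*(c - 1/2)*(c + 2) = c^3 + 3*c^2/2 - c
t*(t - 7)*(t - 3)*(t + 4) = t^4 - 6*t^3 - 19*t^2 + 84*t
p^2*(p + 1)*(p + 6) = p^4 + 7*p^3 + 6*p^2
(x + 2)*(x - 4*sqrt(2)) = x^2 - 4*sqrt(2)*x + 2*x - 8*sqrt(2)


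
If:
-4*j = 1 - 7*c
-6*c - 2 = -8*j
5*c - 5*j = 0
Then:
No Solution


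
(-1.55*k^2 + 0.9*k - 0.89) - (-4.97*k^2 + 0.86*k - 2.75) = 3.42*k^2 + 0.04*k + 1.86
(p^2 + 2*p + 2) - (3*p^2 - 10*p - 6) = -2*p^2 + 12*p + 8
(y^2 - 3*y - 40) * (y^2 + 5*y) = y^4 + 2*y^3 - 55*y^2 - 200*y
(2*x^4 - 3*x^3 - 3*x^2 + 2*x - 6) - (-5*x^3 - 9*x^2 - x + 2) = 2*x^4 + 2*x^3 + 6*x^2 + 3*x - 8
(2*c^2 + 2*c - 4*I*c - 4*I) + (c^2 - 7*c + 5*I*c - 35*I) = 3*c^2 - 5*c + I*c - 39*I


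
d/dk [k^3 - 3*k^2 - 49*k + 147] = 3*k^2 - 6*k - 49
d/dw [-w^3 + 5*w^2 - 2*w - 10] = -3*w^2 + 10*w - 2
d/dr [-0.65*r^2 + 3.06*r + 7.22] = 3.06 - 1.3*r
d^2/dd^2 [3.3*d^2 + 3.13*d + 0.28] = 6.60000000000000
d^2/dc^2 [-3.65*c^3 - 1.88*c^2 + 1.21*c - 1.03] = -21.9*c - 3.76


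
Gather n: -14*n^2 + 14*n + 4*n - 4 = -14*n^2 + 18*n - 4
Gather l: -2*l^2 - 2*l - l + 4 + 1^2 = -2*l^2 - 3*l + 5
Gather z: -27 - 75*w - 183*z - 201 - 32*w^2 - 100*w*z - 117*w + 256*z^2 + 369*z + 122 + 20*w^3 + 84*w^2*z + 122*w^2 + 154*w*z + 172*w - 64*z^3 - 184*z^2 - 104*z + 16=20*w^3 + 90*w^2 - 20*w - 64*z^3 + 72*z^2 + z*(84*w^2 + 54*w + 82) - 90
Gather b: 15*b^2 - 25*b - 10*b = 15*b^2 - 35*b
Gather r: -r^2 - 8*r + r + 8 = -r^2 - 7*r + 8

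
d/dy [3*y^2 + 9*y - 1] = 6*y + 9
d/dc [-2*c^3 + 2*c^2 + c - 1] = -6*c^2 + 4*c + 1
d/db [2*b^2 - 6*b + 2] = 4*b - 6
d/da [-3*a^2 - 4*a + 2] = -6*a - 4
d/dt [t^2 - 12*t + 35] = 2*t - 12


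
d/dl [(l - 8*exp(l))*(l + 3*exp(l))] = -5*l*exp(l) + 2*l - 48*exp(2*l) - 5*exp(l)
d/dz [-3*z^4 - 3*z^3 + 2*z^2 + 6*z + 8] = -12*z^3 - 9*z^2 + 4*z + 6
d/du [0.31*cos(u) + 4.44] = -0.31*sin(u)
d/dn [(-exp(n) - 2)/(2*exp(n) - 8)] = 3*exp(n)/(exp(n) - 4)^2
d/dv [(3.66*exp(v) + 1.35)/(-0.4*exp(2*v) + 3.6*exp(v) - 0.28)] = (1.464*exp(2*v) + 1.08*exp(v) - 5.8848)*exp(v)/(0.16*exp(4*v) - 2.88*exp(3*v) + 13.184*exp(2*v) - 2.016*exp(v) + 0.0784)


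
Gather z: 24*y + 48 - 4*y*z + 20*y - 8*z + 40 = 44*y + z*(-4*y - 8) + 88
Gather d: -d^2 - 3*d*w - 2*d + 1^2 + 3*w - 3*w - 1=-d^2 + d*(-3*w - 2)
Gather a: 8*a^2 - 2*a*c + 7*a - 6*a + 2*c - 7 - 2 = 8*a^2 + a*(1 - 2*c) + 2*c - 9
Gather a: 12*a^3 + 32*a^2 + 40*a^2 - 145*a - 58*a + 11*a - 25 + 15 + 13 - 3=12*a^3 + 72*a^2 - 192*a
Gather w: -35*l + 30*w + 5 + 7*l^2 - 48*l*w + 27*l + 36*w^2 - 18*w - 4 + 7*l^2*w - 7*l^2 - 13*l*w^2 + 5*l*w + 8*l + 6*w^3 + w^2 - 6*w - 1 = 6*w^3 + w^2*(37 - 13*l) + w*(7*l^2 - 43*l + 6)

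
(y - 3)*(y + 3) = y^2 - 9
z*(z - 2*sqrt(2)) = z^2 - 2*sqrt(2)*z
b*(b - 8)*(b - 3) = b^3 - 11*b^2 + 24*b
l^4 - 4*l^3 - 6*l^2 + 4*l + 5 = (l - 5)*(l - 1)*(l + 1)^2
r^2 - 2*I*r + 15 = (r - 5*I)*(r + 3*I)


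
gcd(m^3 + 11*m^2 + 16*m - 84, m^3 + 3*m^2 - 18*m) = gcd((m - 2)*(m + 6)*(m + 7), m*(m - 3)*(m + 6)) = m + 6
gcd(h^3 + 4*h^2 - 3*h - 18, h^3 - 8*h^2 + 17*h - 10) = h - 2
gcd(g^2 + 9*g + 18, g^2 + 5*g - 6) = g + 6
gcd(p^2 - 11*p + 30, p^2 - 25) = p - 5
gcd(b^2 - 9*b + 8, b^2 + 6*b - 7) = b - 1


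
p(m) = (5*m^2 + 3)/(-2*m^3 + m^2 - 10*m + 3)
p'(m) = 10*m/(-2*m^3 + m^2 - 10*m + 3) + (5*m^2 + 3)*(6*m^2 - 2*m + 10)/(-2*m^3 + m^2 - 10*m + 3)^2 = 2*(5*m^4 - 16*m^2 + 12*m + 15)/(4*m^6 - 4*m^5 + 41*m^4 - 32*m^3 + 106*m^2 - 60*m + 9)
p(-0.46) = 0.51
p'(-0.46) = 0.20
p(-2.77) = 0.51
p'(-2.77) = 0.05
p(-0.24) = 0.60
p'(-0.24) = 0.75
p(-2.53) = 0.52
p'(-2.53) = 0.04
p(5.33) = -0.45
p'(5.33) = 0.07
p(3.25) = -0.64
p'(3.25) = 0.12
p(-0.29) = 0.57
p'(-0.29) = 0.56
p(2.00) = -0.79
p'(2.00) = 0.13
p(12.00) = -0.21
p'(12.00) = 0.02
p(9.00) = -0.28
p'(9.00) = 0.03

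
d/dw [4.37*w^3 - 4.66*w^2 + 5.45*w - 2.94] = 13.11*w^2 - 9.32*w + 5.45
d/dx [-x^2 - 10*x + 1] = -2*x - 10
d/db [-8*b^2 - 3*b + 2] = -16*b - 3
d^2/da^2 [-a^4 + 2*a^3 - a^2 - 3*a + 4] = -12*a^2 + 12*a - 2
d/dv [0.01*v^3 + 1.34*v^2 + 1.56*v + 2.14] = 0.03*v^2 + 2.68*v + 1.56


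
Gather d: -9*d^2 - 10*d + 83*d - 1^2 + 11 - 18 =-9*d^2 + 73*d - 8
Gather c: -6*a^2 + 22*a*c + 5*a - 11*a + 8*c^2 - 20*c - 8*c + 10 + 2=-6*a^2 - 6*a + 8*c^2 + c*(22*a - 28) + 12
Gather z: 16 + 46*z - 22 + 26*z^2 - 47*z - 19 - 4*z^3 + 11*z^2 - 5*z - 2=-4*z^3 + 37*z^2 - 6*z - 27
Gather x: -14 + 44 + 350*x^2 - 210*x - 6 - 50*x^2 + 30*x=300*x^2 - 180*x + 24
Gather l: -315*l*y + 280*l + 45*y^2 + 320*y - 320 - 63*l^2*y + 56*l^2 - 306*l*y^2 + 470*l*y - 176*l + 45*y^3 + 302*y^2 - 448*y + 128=l^2*(56 - 63*y) + l*(-306*y^2 + 155*y + 104) + 45*y^3 + 347*y^2 - 128*y - 192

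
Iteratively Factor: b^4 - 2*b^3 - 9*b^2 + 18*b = (b + 3)*(b^3 - 5*b^2 + 6*b) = (b - 2)*(b + 3)*(b^2 - 3*b) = b*(b - 2)*(b + 3)*(b - 3)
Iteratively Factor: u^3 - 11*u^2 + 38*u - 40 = (u - 5)*(u^2 - 6*u + 8) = (u - 5)*(u - 2)*(u - 4)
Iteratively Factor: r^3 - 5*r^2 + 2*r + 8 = (r - 2)*(r^2 - 3*r - 4) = (r - 2)*(r + 1)*(r - 4)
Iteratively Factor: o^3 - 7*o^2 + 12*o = (o - 4)*(o^2 - 3*o) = o*(o - 4)*(o - 3)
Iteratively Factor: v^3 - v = (v - 1)*(v^2 + v) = v*(v - 1)*(v + 1)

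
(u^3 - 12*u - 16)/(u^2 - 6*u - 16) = (u^2 - 2*u - 8)/(u - 8)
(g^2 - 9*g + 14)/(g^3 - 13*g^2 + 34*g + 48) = (g^2 - 9*g + 14)/(g^3 - 13*g^2 + 34*g + 48)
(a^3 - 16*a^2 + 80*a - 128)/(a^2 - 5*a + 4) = (a^2 - 12*a + 32)/(a - 1)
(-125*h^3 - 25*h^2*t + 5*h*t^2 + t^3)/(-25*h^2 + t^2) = 5*h + t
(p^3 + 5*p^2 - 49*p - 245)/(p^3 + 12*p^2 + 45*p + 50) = (p^2 - 49)/(p^2 + 7*p + 10)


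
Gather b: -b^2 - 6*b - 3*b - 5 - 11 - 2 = -b^2 - 9*b - 18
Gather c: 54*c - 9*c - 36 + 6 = 45*c - 30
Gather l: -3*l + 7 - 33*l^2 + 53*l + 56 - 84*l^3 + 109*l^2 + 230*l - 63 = -84*l^3 + 76*l^2 + 280*l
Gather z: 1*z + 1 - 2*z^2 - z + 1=2 - 2*z^2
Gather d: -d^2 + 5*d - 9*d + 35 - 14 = -d^2 - 4*d + 21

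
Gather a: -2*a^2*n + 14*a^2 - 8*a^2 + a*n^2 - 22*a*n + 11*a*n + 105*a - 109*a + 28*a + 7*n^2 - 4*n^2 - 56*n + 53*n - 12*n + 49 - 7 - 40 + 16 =a^2*(6 - 2*n) + a*(n^2 - 11*n + 24) + 3*n^2 - 15*n + 18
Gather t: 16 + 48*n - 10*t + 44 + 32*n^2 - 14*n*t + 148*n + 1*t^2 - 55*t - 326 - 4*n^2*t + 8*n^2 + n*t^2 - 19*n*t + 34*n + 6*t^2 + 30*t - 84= 40*n^2 + 230*n + t^2*(n + 7) + t*(-4*n^2 - 33*n - 35) - 350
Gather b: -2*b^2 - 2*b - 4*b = -2*b^2 - 6*b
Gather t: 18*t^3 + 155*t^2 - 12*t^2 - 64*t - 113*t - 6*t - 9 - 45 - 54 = 18*t^3 + 143*t^2 - 183*t - 108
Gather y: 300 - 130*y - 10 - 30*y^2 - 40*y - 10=-30*y^2 - 170*y + 280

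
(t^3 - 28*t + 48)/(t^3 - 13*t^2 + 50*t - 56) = (t + 6)/(t - 7)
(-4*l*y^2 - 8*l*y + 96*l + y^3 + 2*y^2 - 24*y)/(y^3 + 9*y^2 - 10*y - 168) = (-4*l + y)/(y + 7)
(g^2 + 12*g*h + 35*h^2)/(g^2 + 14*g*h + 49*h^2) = (g + 5*h)/(g + 7*h)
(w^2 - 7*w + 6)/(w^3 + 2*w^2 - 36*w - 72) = (w - 1)/(w^2 + 8*w + 12)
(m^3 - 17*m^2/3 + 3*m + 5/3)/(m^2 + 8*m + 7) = (3*m^3 - 17*m^2 + 9*m + 5)/(3*(m^2 + 8*m + 7))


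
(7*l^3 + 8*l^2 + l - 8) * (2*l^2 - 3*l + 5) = 14*l^5 - 5*l^4 + 13*l^3 + 21*l^2 + 29*l - 40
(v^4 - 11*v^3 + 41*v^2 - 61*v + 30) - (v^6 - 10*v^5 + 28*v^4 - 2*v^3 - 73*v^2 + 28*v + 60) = -v^6 + 10*v^5 - 27*v^4 - 9*v^3 + 114*v^2 - 89*v - 30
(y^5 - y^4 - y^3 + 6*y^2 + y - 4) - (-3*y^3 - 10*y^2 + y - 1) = y^5 - y^4 + 2*y^3 + 16*y^2 - 3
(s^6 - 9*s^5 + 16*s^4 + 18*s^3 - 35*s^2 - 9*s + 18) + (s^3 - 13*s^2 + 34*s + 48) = s^6 - 9*s^5 + 16*s^4 + 19*s^3 - 48*s^2 + 25*s + 66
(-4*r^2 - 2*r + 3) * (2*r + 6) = -8*r^3 - 28*r^2 - 6*r + 18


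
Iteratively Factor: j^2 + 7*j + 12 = (j + 3)*(j + 4)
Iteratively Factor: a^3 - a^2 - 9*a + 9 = (a - 3)*(a^2 + 2*a - 3) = (a - 3)*(a + 3)*(a - 1)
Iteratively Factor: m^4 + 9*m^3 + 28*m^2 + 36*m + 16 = (m + 2)*(m^3 + 7*m^2 + 14*m + 8) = (m + 1)*(m + 2)*(m^2 + 6*m + 8) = (m + 1)*(m + 2)*(m + 4)*(m + 2)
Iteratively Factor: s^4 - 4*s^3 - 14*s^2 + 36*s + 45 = (s - 3)*(s^3 - s^2 - 17*s - 15) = (s - 5)*(s - 3)*(s^2 + 4*s + 3) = (s - 5)*(s - 3)*(s + 1)*(s + 3)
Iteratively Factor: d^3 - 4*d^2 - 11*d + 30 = (d - 5)*(d^2 + d - 6) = (d - 5)*(d + 3)*(d - 2)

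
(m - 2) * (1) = m - 2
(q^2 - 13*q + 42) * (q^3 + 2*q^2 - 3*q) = q^5 - 11*q^4 + 13*q^3 + 123*q^2 - 126*q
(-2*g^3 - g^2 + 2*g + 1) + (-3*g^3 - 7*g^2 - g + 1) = -5*g^3 - 8*g^2 + g + 2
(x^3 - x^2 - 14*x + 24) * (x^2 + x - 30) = x^5 - 45*x^3 + 40*x^2 + 444*x - 720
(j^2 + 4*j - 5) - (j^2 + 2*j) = 2*j - 5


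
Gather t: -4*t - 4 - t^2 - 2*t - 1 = -t^2 - 6*t - 5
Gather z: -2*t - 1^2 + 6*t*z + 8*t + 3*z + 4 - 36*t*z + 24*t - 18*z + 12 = 30*t + z*(-30*t - 15) + 15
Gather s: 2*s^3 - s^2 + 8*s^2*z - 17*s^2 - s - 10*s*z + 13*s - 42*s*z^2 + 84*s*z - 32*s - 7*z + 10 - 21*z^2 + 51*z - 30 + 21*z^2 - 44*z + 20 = 2*s^3 + s^2*(8*z - 18) + s*(-42*z^2 + 74*z - 20)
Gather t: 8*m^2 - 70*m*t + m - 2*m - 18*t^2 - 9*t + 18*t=8*m^2 - m - 18*t^2 + t*(9 - 70*m)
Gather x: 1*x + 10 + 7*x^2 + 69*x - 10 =7*x^2 + 70*x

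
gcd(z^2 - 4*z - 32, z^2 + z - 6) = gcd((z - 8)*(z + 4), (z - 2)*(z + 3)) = 1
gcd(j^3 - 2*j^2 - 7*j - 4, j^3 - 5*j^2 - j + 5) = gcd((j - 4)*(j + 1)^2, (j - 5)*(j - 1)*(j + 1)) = j + 1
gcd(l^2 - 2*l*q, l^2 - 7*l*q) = l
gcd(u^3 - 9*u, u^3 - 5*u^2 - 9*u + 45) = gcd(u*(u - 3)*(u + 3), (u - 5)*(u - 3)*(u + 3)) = u^2 - 9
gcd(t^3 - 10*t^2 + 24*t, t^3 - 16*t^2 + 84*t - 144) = t^2 - 10*t + 24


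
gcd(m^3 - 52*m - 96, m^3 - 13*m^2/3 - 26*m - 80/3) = m^2 - 6*m - 16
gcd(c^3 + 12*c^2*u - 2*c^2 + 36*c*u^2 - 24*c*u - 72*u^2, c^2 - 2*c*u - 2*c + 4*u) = c - 2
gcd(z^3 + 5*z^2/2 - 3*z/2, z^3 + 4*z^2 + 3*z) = z^2 + 3*z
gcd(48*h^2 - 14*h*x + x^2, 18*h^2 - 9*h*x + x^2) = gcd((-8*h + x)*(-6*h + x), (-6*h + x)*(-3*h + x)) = -6*h + x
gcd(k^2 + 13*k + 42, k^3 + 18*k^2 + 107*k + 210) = k^2 + 13*k + 42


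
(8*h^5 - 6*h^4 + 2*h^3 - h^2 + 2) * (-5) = -40*h^5 + 30*h^4 - 10*h^3 + 5*h^2 - 10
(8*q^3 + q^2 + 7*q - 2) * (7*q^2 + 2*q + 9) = 56*q^5 + 23*q^4 + 123*q^3 + 9*q^2 + 59*q - 18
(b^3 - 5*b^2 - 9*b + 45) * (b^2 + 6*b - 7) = b^5 + b^4 - 46*b^3 + 26*b^2 + 333*b - 315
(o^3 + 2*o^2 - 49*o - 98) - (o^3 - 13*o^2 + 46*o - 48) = 15*o^2 - 95*o - 50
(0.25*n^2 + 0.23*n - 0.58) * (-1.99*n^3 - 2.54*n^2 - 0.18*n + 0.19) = -0.4975*n^5 - 1.0927*n^4 + 0.525*n^3 + 1.4793*n^2 + 0.1481*n - 0.1102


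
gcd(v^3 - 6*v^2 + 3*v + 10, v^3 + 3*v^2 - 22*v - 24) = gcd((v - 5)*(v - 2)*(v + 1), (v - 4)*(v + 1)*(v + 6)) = v + 1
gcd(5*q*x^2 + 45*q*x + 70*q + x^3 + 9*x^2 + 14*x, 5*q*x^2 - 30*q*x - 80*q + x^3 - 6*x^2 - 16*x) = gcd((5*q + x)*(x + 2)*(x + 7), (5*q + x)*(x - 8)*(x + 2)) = 5*q*x + 10*q + x^2 + 2*x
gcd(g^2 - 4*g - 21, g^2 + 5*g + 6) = g + 3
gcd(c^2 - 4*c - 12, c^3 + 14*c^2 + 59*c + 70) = c + 2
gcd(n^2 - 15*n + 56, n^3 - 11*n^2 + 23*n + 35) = n - 7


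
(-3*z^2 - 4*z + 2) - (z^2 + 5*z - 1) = -4*z^2 - 9*z + 3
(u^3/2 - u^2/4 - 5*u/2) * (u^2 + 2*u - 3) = u^5/2 + 3*u^4/4 - 9*u^3/2 - 17*u^2/4 + 15*u/2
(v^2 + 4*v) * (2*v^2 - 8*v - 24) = 2*v^4 - 56*v^2 - 96*v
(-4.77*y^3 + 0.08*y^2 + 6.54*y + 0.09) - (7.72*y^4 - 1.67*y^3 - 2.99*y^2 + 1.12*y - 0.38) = -7.72*y^4 - 3.1*y^3 + 3.07*y^2 + 5.42*y + 0.47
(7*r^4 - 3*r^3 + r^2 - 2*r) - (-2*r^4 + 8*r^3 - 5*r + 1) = 9*r^4 - 11*r^3 + r^2 + 3*r - 1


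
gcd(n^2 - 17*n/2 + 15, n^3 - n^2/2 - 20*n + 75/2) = n - 5/2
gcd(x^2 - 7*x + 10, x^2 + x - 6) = x - 2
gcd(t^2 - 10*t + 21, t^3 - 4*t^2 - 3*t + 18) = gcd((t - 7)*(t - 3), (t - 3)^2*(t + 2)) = t - 3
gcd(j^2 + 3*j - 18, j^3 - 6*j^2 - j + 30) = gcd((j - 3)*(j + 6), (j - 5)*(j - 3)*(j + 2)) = j - 3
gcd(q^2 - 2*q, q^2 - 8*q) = q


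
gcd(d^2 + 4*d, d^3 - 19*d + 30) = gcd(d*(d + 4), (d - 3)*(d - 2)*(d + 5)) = 1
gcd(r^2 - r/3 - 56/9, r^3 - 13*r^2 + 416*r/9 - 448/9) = r - 8/3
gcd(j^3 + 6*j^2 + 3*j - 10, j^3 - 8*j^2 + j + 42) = j + 2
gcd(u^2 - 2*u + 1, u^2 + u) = 1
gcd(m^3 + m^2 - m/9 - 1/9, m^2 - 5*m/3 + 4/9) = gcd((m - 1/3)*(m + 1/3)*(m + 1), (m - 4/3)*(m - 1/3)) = m - 1/3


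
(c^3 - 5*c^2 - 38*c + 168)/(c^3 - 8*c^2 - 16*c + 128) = (c^2 - c - 42)/(c^2 - 4*c - 32)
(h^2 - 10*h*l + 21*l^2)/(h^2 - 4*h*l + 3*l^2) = (h - 7*l)/(h - l)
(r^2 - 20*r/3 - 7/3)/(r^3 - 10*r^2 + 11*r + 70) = (r + 1/3)/(r^2 - 3*r - 10)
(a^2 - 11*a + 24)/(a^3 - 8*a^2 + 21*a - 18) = (a - 8)/(a^2 - 5*a + 6)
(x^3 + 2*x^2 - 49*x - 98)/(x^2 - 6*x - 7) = (x^2 + 9*x + 14)/(x + 1)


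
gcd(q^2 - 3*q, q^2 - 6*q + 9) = q - 3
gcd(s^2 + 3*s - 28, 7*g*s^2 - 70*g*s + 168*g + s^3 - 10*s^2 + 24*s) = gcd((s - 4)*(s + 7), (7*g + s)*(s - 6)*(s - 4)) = s - 4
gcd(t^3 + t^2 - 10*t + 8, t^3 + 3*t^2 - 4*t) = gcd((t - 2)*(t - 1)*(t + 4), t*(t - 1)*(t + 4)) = t^2 + 3*t - 4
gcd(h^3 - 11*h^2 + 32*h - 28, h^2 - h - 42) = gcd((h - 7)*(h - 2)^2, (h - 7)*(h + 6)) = h - 7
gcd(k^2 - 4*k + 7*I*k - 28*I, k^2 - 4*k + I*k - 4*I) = k - 4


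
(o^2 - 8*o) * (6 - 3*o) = -3*o^3 + 30*o^2 - 48*o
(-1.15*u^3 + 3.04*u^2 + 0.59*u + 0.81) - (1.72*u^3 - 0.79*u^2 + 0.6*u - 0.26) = -2.87*u^3 + 3.83*u^2 - 0.01*u + 1.07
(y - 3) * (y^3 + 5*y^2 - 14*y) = y^4 + 2*y^3 - 29*y^2 + 42*y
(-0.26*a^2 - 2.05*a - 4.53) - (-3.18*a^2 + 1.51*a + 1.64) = 2.92*a^2 - 3.56*a - 6.17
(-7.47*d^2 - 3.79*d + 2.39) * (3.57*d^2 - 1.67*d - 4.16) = -26.6679*d^4 - 1.0554*d^3 + 45.9368*d^2 + 11.7751*d - 9.9424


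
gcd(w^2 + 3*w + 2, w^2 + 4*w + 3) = w + 1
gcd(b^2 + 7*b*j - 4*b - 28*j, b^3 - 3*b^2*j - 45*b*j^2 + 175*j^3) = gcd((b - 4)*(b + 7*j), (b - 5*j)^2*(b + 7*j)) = b + 7*j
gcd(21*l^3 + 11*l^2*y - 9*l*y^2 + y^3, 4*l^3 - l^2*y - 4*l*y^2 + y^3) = l + y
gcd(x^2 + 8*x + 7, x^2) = 1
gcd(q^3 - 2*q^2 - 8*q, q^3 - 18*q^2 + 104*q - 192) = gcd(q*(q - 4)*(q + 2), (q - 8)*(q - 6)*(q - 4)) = q - 4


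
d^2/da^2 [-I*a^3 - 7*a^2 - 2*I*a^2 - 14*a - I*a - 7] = -6*I*a - 14 - 4*I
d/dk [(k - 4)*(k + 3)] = 2*k - 1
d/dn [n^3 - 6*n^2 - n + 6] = 3*n^2 - 12*n - 1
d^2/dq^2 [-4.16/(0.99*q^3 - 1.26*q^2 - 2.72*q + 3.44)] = ((24.7104*q - 10.4832)*(0.99*q^3 - 1.26*q^2 - 2.72*q + 3.44) - 4.16*(-5.94*q^2 + 5.04*q + 5.44)*(-2.97*q^2 + 2.52*q + 2.72))/(0.99*q^3 - 1.26*q^2 - 2.72*q + 3.44)^3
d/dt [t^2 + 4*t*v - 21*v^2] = 2*t + 4*v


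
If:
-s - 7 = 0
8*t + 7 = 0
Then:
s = -7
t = -7/8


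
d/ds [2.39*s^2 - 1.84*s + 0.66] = 4.78*s - 1.84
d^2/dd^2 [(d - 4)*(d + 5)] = 2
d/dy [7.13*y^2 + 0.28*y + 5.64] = 14.26*y + 0.28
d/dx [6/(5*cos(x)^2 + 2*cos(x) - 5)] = 12*(5*cos(x) + 1)*sin(x)/(-5*sin(x)^2 + 2*cos(x))^2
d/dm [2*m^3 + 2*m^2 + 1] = 2*m*(3*m + 2)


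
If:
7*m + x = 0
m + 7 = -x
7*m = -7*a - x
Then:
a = 0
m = 7/6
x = -49/6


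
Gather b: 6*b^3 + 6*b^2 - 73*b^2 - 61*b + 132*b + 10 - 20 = 6*b^3 - 67*b^2 + 71*b - 10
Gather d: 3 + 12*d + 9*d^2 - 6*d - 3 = 9*d^2 + 6*d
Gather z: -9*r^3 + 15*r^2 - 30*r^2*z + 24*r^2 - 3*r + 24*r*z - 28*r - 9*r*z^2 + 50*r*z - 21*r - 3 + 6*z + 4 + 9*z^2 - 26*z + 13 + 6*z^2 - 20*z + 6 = -9*r^3 + 39*r^2 - 52*r + z^2*(15 - 9*r) + z*(-30*r^2 + 74*r - 40) + 20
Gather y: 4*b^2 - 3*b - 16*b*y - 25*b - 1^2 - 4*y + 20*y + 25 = 4*b^2 - 28*b + y*(16 - 16*b) + 24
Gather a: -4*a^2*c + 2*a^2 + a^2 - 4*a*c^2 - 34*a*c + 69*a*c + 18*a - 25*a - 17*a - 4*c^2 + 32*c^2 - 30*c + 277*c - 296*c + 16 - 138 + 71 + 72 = a^2*(3 - 4*c) + a*(-4*c^2 + 35*c - 24) + 28*c^2 - 49*c + 21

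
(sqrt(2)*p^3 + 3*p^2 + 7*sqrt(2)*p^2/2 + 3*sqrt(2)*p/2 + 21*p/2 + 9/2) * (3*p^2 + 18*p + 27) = 3*sqrt(2)*p^5 + 9*p^4 + 57*sqrt(2)*p^4/2 + 171*p^3/2 + 189*sqrt(2)*p^3/2 + 243*sqrt(2)*p^2/2 + 567*p^2/2 + 81*sqrt(2)*p/2 + 729*p/2 + 243/2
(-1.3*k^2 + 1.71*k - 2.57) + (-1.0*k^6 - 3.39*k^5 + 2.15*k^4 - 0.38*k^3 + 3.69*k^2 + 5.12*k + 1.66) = -1.0*k^6 - 3.39*k^5 + 2.15*k^4 - 0.38*k^3 + 2.39*k^2 + 6.83*k - 0.91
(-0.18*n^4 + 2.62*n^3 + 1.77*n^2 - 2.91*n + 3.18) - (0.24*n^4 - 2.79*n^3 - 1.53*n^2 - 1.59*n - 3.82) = -0.42*n^4 + 5.41*n^3 + 3.3*n^2 - 1.32*n + 7.0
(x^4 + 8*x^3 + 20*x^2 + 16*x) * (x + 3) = x^5 + 11*x^4 + 44*x^3 + 76*x^2 + 48*x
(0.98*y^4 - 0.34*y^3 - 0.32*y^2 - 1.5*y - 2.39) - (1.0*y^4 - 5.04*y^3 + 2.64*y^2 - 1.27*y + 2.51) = -0.02*y^4 + 4.7*y^3 - 2.96*y^2 - 0.23*y - 4.9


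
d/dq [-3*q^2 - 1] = -6*q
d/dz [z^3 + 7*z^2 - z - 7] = 3*z^2 + 14*z - 1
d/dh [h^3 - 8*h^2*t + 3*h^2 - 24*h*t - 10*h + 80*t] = 3*h^2 - 16*h*t + 6*h - 24*t - 10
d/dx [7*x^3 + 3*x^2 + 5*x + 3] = 21*x^2 + 6*x + 5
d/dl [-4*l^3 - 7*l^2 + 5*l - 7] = -12*l^2 - 14*l + 5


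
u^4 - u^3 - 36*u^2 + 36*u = u*(u - 6)*(u - 1)*(u + 6)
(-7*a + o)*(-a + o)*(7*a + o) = 49*a^3 - 49*a^2*o - a*o^2 + o^3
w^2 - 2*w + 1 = (w - 1)^2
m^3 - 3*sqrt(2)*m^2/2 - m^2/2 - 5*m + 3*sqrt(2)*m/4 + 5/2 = (m - 1/2)*(m - 5*sqrt(2)/2)*(m + sqrt(2))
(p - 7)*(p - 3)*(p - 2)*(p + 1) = p^4 - 11*p^3 + 29*p^2 - p - 42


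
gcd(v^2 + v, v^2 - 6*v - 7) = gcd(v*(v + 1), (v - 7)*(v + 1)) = v + 1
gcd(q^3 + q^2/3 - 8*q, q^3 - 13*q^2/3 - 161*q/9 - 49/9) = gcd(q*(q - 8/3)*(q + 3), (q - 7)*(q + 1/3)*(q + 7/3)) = 1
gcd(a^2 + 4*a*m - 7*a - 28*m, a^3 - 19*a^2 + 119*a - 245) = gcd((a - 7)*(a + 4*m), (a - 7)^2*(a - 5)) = a - 7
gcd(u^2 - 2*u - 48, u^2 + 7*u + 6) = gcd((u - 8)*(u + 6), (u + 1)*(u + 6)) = u + 6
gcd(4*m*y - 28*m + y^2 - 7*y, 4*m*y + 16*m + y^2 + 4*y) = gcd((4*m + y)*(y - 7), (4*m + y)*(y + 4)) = 4*m + y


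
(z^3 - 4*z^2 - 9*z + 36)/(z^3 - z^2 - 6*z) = (z^2 - z - 12)/(z*(z + 2))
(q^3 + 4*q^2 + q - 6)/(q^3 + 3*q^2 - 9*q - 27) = (q^2 + q - 2)/(q^2 - 9)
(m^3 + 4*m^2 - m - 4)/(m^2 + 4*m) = m - 1/m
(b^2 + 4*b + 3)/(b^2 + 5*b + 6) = (b + 1)/(b + 2)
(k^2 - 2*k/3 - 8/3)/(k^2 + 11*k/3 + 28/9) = 3*(k - 2)/(3*k + 7)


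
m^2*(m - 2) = m^3 - 2*m^2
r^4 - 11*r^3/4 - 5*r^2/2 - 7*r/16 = r*(r - 7/2)*(r + 1/4)*(r + 1/2)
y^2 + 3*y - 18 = (y - 3)*(y + 6)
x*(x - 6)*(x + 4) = x^3 - 2*x^2 - 24*x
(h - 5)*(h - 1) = h^2 - 6*h + 5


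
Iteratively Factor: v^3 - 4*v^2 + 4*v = (v)*(v^2 - 4*v + 4) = v*(v - 2)*(v - 2)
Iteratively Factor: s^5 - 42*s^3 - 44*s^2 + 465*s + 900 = (s - 5)*(s^4 + 5*s^3 - 17*s^2 - 129*s - 180) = (s - 5)*(s + 4)*(s^3 + s^2 - 21*s - 45) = (s - 5)^2*(s + 4)*(s^2 + 6*s + 9) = (s - 5)^2*(s + 3)*(s + 4)*(s + 3)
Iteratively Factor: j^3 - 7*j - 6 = (j + 1)*(j^2 - j - 6) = (j - 3)*(j + 1)*(j + 2)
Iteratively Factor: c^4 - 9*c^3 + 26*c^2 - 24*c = (c - 2)*(c^3 - 7*c^2 + 12*c) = (c - 3)*(c - 2)*(c^2 - 4*c) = (c - 4)*(c - 3)*(c - 2)*(c)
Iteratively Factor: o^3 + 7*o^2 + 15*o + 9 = (o + 3)*(o^2 + 4*o + 3) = (o + 1)*(o + 3)*(o + 3)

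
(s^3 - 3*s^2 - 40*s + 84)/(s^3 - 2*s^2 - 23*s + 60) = (s^3 - 3*s^2 - 40*s + 84)/(s^3 - 2*s^2 - 23*s + 60)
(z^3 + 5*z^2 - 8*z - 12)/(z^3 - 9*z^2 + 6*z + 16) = (z + 6)/(z - 8)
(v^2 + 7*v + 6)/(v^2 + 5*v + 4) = (v + 6)/(v + 4)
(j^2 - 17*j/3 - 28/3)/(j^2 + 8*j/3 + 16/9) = 3*(j - 7)/(3*j + 4)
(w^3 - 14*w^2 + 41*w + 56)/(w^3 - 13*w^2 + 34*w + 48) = (w - 7)/(w - 6)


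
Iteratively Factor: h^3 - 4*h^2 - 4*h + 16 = (h - 4)*(h^2 - 4) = (h - 4)*(h - 2)*(h + 2)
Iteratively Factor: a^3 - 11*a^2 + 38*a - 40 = (a - 2)*(a^2 - 9*a + 20) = (a - 4)*(a - 2)*(a - 5)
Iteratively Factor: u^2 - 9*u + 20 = (u - 4)*(u - 5)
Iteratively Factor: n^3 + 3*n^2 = (n)*(n^2 + 3*n) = n*(n + 3)*(n)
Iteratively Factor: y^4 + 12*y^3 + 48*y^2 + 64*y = (y + 4)*(y^3 + 8*y^2 + 16*y) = y*(y + 4)*(y^2 + 8*y + 16) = y*(y + 4)^2*(y + 4)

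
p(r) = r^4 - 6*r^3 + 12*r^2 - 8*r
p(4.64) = 85.37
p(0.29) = -1.45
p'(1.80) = 0.21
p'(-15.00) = -17918.00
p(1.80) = -0.01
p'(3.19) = 15.24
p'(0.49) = -0.09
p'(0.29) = -2.46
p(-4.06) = 903.53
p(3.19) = 5.38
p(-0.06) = 0.52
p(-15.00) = 73695.00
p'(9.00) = 1666.00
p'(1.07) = 1.97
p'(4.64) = 115.42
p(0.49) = -1.69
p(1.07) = -0.86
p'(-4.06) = -669.84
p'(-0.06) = -9.51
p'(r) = 4*r^3 - 18*r^2 + 24*r - 8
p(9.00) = 3087.00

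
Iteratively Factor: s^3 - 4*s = (s - 2)*(s^2 + 2*s) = (s - 2)*(s + 2)*(s)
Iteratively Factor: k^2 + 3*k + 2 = (k + 1)*(k + 2)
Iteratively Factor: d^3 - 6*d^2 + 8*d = (d - 4)*(d^2 - 2*d) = d*(d - 4)*(d - 2)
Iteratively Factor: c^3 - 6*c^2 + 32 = (c + 2)*(c^2 - 8*c + 16) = (c - 4)*(c + 2)*(c - 4)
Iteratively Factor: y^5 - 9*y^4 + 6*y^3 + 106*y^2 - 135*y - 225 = (y - 3)*(y^4 - 6*y^3 - 12*y^2 + 70*y + 75) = (y - 5)*(y - 3)*(y^3 - y^2 - 17*y - 15) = (y - 5)^2*(y - 3)*(y^2 + 4*y + 3) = (y - 5)^2*(y - 3)*(y + 1)*(y + 3)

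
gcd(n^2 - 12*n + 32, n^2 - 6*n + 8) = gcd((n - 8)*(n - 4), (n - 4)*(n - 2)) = n - 4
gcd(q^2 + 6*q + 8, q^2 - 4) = q + 2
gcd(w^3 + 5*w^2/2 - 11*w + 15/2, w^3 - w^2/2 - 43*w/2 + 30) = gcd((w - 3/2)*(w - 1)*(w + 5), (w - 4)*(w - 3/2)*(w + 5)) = w^2 + 7*w/2 - 15/2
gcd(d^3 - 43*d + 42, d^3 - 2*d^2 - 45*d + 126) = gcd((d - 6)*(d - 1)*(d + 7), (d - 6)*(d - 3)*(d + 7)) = d^2 + d - 42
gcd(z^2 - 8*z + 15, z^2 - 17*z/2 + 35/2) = z - 5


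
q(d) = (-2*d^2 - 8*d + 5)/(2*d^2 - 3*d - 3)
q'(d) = (3 - 4*d)*(-2*d^2 - 8*d + 5)/(2*d^2 - 3*d - 3)^2 + (-4*d - 8)/(2*d^2 - 3*d - 3) = (22*d^2 - 8*d + 39)/(4*d^4 - 12*d^3 - 3*d^2 + 18*d + 9)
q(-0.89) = 8.40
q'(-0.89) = 40.40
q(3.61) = -4.08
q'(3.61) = 1.98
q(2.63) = -10.15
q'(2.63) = 19.63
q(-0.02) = -1.76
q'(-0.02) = 4.53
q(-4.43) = 0.02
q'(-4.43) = 0.21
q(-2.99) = 0.46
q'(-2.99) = 0.46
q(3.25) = -5.03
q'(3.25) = 3.50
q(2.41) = -18.68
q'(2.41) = 76.76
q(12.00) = -1.52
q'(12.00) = 0.05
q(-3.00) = 0.46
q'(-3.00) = 0.45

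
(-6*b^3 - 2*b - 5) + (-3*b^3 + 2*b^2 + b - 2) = -9*b^3 + 2*b^2 - b - 7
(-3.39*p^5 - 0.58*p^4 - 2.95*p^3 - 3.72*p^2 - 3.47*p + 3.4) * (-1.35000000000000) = 4.5765*p^5 + 0.783*p^4 + 3.9825*p^3 + 5.022*p^2 + 4.6845*p - 4.59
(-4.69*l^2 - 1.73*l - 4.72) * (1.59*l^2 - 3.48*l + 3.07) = -7.4571*l^4 + 13.5705*l^3 - 15.8827*l^2 + 11.1145*l - 14.4904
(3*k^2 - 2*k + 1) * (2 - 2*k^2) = -6*k^4 + 4*k^3 + 4*k^2 - 4*k + 2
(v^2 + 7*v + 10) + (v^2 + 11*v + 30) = 2*v^2 + 18*v + 40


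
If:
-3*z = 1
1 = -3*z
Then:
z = -1/3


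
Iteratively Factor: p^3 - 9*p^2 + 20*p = (p - 4)*(p^2 - 5*p) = p*(p - 4)*(p - 5)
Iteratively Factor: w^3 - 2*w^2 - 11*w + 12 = (w - 4)*(w^2 + 2*w - 3) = (w - 4)*(w - 1)*(w + 3)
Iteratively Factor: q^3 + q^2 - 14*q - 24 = (q + 2)*(q^2 - q - 12) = (q + 2)*(q + 3)*(q - 4)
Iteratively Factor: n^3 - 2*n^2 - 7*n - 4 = (n + 1)*(n^2 - 3*n - 4) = (n + 1)^2*(n - 4)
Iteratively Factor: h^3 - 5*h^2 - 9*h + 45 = (h - 5)*(h^2 - 9) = (h - 5)*(h - 3)*(h + 3)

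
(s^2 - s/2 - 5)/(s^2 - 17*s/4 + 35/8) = 4*(s + 2)/(4*s - 7)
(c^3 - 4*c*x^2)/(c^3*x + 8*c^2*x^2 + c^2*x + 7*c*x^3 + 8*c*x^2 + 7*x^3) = c*(c^2 - 4*x^2)/(x*(c^3 + 8*c^2*x + c^2 + 7*c*x^2 + 8*c*x + 7*x^2))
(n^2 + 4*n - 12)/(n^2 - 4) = (n + 6)/(n + 2)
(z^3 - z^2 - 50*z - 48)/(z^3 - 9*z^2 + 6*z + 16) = (z + 6)/(z - 2)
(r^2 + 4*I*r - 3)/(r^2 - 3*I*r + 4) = (r + 3*I)/(r - 4*I)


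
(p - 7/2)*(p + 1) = p^2 - 5*p/2 - 7/2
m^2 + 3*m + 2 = (m + 1)*(m + 2)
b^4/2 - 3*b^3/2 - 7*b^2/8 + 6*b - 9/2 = (b/2 + 1)*(b - 2)*(b - 3/2)^2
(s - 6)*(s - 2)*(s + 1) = s^3 - 7*s^2 + 4*s + 12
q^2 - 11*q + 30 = (q - 6)*(q - 5)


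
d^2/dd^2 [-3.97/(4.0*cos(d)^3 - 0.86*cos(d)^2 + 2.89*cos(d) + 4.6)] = (-1760.394074*(0.805910006715917*sin(d)^2 + 0.115513767629281*cos(d) - 1.0)^2*sin(d)^2 + (-23.3833*cos(d) + 6.8284*cos(2*d) - 35.73*cos(3*d))*(4.0*cos(d)^3 - 0.86*cos(d)^2 + 2.89*cos(d) + 4.6))/(4.0*cos(d)^3 - 0.86*cos(d)^2 + 2.89*cos(d) + 4.6)^3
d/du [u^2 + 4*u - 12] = 2*u + 4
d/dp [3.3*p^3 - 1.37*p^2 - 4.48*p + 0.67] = 9.9*p^2 - 2.74*p - 4.48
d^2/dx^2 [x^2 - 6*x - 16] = 2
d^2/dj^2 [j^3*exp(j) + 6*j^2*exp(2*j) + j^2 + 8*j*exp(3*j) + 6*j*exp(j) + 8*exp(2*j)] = j^3*exp(j) + 24*j^2*exp(2*j) + 6*j^2*exp(j) + 72*j*exp(3*j) + 48*j*exp(2*j) + 12*j*exp(j) + 48*exp(3*j) + 44*exp(2*j) + 12*exp(j) + 2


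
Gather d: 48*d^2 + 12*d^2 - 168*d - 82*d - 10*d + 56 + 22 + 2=60*d^2 - 260*d + 80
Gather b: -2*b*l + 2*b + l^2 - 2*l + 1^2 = b*(2 - 2*l) + l^2 - 2*l + 1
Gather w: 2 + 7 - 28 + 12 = -7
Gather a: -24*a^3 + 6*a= -24*a^3 + 6*a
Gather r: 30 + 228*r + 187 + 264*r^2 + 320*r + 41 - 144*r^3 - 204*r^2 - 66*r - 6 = -144*r^3 + 60*r^2 + 482*r + 252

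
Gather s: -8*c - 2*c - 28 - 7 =-10*c - 35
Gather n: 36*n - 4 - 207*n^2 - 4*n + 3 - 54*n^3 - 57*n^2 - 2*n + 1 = -54*n^3 - 264*n^2 + 30*n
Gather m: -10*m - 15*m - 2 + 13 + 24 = 35 - 25*m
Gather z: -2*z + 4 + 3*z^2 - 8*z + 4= 3*z^2 - 10*z + 8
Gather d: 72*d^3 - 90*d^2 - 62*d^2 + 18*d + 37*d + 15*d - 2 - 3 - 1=72*d^3 - 152*d^2 + 70*d - 6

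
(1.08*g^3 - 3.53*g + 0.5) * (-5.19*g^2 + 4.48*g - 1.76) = -5.6052*g^5 + 4.8384*g^4 + 16.4199*g^3 - 18.4094*g^2 + 8.4528*g - 0.88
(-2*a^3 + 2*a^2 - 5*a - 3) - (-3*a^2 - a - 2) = -2*a^3 + 5*a^2 - 4*a - 1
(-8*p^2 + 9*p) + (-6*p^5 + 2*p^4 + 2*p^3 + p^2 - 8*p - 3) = -6*p^5 + 2*p^4 + 2*p^3 - 7*p^2 + p - 3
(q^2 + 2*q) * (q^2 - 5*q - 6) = q^4 - 3*q^3 - 16*q^2 - 12*q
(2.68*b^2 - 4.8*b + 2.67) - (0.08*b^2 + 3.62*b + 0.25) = 2.6*b^2 - 8.42*b + 2.42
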